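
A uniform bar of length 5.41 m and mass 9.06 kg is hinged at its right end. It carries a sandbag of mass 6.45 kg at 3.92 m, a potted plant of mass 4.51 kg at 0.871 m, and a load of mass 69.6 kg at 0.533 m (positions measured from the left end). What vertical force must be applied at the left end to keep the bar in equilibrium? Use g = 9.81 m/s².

F ≈ 714 N

Sum moments about the right end (the unknown pivot reaction has zero arm there).
Beam weight: 9.06 × 9.81 = 88.88 N down at 2.705 m → arm 2.705 m, τ = 88.88 × 2.705 = 240.4 N·m counterclockwise.
Sandbag: 6.45 × 9.81 = 63.27 N down at 3.92 m → arm 1.49 m, τ = 63.27 × 1.49 = 94.27 N·m counterclockwise.
Potted plant: 4.51 × 9.81 = 44.24 N down at 0.871 m → arm 4.539 m, τ = 44.24 × 4.539 = 200.8 N·m counterclockwise.
Load: 69.6 × 9.81 = 682.8 N down at 0.533 m → arm 4.877 m, τ = 682.8 × 4.877 = 3330 N·m counterclockwise.
Net moment of the loads = 3865 N·m counterclockwise.
The upward force F acts at the left end, arm 5.41 m, giving F × 5.41 clockwise.
Setting net torque to zero: F × 5.41 = 3865 → F = 3865 / 5.41 = 714 N.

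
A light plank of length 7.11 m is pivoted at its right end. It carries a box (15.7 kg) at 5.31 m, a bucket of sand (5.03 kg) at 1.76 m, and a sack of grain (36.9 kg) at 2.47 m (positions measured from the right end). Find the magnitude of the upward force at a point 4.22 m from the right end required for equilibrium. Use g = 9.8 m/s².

Taking torques about the right end:
Box: 15.7 × 9.8 = 153.9 N down at 5.31 m → arm 5.31 m, τ = 153.9 × 5.31 = 817.2 N·m counterclockwise.
Bucket of sand: 5.03 × 9.8 = 49.29 N down at 1.76 m → arm 1.76 m, τ = 49.29 × 1.76 = 86.75 N·m counterclockwise.
Sack of grain: 36.9 × 9.8 = 361.6 N down at 2.47 m → arm 2.47 m, τ = 361.6 × 2.47 = 893.2 N·m counterclockwise.
Net moment of the loads = 1797 N·m counterclockwise.
The upward force F acts at a point 4.22 m from the right end, arm 4.22 m, giving F × 4.22 clockwise.
Στ = 0 ⇒ F × 4.22 = 1797 ⇒ F = 1797 / 4.22 = 426 N.

F ≈ 426 N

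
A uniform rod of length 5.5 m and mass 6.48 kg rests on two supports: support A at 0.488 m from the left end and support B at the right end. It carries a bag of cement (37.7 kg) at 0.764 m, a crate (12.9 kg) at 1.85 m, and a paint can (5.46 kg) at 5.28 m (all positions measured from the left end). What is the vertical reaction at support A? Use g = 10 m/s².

R_A ≈ 488 N

Choose support B as the axis so its reaction then has zero moment arm.
Beam weight: 6.48 × 10 = 64.8 N down at 2.75 m → arm 2.75 m, τ = 64.8 × 2.75 = 178.2 N·m counterclockwise.
Bag of cement: 37.7 × 10 = 377 N down at 0.764 m → arm 4.736 m, τ = 377 × 4.736 = 1785 N·m counterclockwise.
Crate: 12.9 × 10 = 129 N down at 1.85 m → arm 3.65 m, τ = 129 × 3.65 = 470.8 N·m counterclockwise.
Paint can: 5.46 × 10 = 54.6 N down at 5.28 m → arm 0.22 m, τ = 54.6 × 0.22 = 12.01 N·m counterclockwise.
Net load moment about support B = 2446 N·m counterclockwise.
Reaction R at support A is upward at 0.488 m, arm 5.012 m → moment R × 5.012 clockwise.
For rotational equilibrium, R × 5.012 = 2446, so R = 488 N.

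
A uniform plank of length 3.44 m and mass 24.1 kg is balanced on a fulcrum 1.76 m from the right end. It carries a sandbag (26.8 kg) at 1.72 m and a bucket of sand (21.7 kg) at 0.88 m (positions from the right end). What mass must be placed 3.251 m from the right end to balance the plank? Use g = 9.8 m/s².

Taking torques about the fulcrum (at 1.76 m from the right end):
Beam weight: 24.1 × 9.8 = 236.2 N down at 1.72 m → arm 0.04 m, τ = 236.2 × 0.04 = 9.448 N·m clockwise.
Sandbag: 26.8 × 9.8 = 262.6 N down at 1.72 m → arm 0.04 m, τ = 262.6 × 0.04 = 10.5 N·m clockwise.
Bucket of sand: 21.7 × 9.8 = 212.7 N down at 0.88 m → arm 0.88 m, τ = 212.7 × 0.88 = 187.2 N·m clockwise.
Net moment of known loads = 207.1 N·m clockwise.
An unknown mass m at 3.251 m has arm 1.491 m; its moment is m·g·1.491 counterclockwise.
Setting net torque to zero: m × 9.8 × 1.491 = 207.1 → m = 207.1 / (9.8 × 1.491) = 14.2 kg.

m ≈ 14.2 kg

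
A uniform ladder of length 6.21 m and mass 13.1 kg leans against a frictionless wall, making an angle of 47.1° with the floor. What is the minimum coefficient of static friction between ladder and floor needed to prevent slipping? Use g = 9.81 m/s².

μ_min ≈ 0.465

Take moments about the foot of the ladder.
Ladder weight 13.1×9.81 = 128.5 N acts at 3.105 m along the ladder; its horizontal arm is 3.105·cos47.1° = 2.114 m → τ = 271.6 N·m clockwise.
Wall normal N acts horizontally at the top; its moment arm is the height L sinθ = 6.21·sin47.1° = 4.549 m, counterclockwise.
Balancing moments: N × 4.549 = 271.6, giving N = 59.71 N.
ΣFx = 0 ⇒ f = N_wall = 59.71 N. ΣFy = 0 ⇒ N_floor = 128.5 N.
μ_min = f / N_floor = 59.71 / 128.5 = 0.465.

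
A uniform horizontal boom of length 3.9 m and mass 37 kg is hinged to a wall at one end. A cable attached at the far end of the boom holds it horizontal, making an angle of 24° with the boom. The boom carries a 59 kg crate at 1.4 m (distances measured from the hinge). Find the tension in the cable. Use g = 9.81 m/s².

Choose the hinge as the axis so the unknown hinge reaction has zero arm there.
Beam weight: 37 × 9.81 = 363 N down at 1.95 m → arm 1.95 m, τ = 363 × 1.95 = 707.9 N·m clockwise.
Crate: 59 × 9.81 = 578.8 N down at 1.4 m → arm 1.4 m, τ = 578.8 × 1.4 = 810.3 N·m clockwise.
Total clockwise load moment = 1518 N·m.
The cable tension T acts at 3.9 m; only its component perpendicular to the boom, T sinθ, produces torque. sin 24° = 0.4067.
Στ = 0 ⇒ T × 3.9 × 0.4067 = 1518 ⇒ T = 1518 / 1.586 = 957 N.

T ≈ 957 N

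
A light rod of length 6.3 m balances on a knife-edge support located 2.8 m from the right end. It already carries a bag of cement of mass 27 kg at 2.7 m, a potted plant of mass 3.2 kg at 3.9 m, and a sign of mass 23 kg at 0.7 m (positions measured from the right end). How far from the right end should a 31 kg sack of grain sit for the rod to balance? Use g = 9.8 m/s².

Taking torques about the knife-edge support (at 2.8 m from the right end):
Bag of cement: 27 × 9.8 = 264.6 N down at 2.7 m → arm 0.1 m, τ = 264.6 × 0.1 = 26.46 N·m clockwise.
Potted plant: 3.2 × 9.8 = 31.36 N down at 3.9 m → arm 1.1 m, τ = 31.36 × 1.1 = 34.5 N·m counterclockwise.
Sign: 23 × 9.8 = 225.4 N down at 0.7 m → arm 2.1 m, τ = 225.4 × 2.1 = 473.3 N·m clockwise.
Net moment of existing loads = 465.3 N·m clockwise.
The sack of grain weighs 31 × 9.8 = 303.8 N and must supply an equal counterclockwise moment, so its lever arm about the knife-edge support is 465.3 / 303.8 = 1.53 m.
That puts it at 2.8 + 1.53 = 4.33 m from the right end.

x ≈ 4.33 m from the right end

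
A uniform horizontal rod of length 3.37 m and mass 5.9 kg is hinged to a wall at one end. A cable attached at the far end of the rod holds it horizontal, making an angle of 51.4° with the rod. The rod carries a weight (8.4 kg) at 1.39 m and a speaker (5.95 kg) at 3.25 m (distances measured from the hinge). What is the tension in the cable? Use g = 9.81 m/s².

T ≈ 153 N

Choose the hinge as the axis so the unknown hinge reaction has zero arm there.
Beam weight: 5.9 × 9.81 = 57.88 N down at 1.685 m → arm 1.685 m, τ = 57.88 × 1.685 = 97.53 N·m clockwise.
Weight: 8.4 × 9.81 = 82.4 N down at 1.39 m → arm 1.39 m, τ = 82.4 × 1.39 = 114.5 N·m clockwise.
Speaker: 5.95 × 9.81 = 58.37 N down at 3.25 m → arm 3.25 m, τ = 58.37 × 3.25 = 189.7 N·m clockwise.
Total clockwise load moment = 401.7 N·m.
The cable tension T acts at 3.37 m; only its component perpendicular to the rod, T sinθ, produces torque. sin 51.4° = 0.7815.
Balancing moments: T × 3.37 × 0.7815 = 401.7, giving T = 401.7 / 2.634 = 153 N.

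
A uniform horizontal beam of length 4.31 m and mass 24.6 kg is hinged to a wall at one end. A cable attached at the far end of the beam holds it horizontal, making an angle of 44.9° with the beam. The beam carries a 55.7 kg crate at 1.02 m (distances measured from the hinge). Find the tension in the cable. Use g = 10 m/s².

Choose the hinge as the axis so the unknown hinge reaction has zero arm there.
Beam weight: 24.6 × 10 = 246 N down at 2.155 m → arm 2.155 m, τ = 246 × 2.155 = 530.1 N·m clockwise.
Crate: 55.7 × 10 = 557 N down at 1.02 m → arm 1.02 m, τ = 557 × 1.02 = 568.1 N·m clockwise.
Total clockwise load moment = 1098 N·m.
The cable tension T acts at 4.31 m; only its component perpendicular to the beam, T sinθ, produces torque. sin 44.9° = 0.7059.
Setting net torque to zero: T × 4.31 × 0.7059 = 1098 → T = 1098 / 3.042 = 361 N.

T ≈ 361 N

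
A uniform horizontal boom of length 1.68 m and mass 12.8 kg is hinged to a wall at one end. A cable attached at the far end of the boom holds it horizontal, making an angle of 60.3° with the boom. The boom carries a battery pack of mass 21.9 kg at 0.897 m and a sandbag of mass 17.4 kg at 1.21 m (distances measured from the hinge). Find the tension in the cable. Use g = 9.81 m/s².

Take moments about the hinge.
Beam weight: 12.8 × 9.81 = 125.6 N down at 0.84 m → arm 0.84 m, τ = 125.6 × 0.84 = 105.5 N·m clockwise.
Battery pack: 21.9 × 9.81 = 214.8 N down at 0.897 m → arm 0.897 m, τ = 214.8 × 0.897 = 192.7 N·m clockwise.
Sandbag: 17.4 × 9.81 = 170.7 N down at 1.21 m → arm 1.21 m, τ = 170.7 × 1.21 = 206.5 N·m clockwise.
Total clockwise load moment = 504.7 N·m.
The cable tension T acts at 1.68 m; only its component perpendicular to the boom, T sinθ, produces torque. sin 60.3° = 0.8686.
Balancing moments: T × 1.68 × 0.8686 = 504.7, giving T = 504.7 / 1.459 = 346 N.

T ≈ 346 N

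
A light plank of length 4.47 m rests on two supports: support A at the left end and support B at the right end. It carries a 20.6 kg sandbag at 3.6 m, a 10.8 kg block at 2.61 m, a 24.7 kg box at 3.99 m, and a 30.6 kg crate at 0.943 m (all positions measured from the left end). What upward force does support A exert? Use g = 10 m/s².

R_A ≈ 353 N

Take moments about support B.
Sandbag: 20.6 × 10 = 206 N down at 3.6 m → arm 0.87 m, τ = 206 × 0.87 = 179.2 N·m counterclockwise.
Block: 10.8 × 10 = 108 N down at 2.61 m → arm 1.86 m, τ = 108 × 1.86 = 200.9 N·m counterclockwise.
Box: 24.7 × 10 = 247 N down at 3.99 m → arm 0.48 m, τ = 247 × 0.48 = 118.6 N·m counterclockwise.
Crate: 30.6 × 10 = 306 N down at 0.943 m → arm 3.527 m, τ = 306 × 3.527 = 1079 N·m counterclockwise.
Net load moment about support B = 1578 N·m counterclockwise.
Reaction R at support A is upward at 0 m, arm 4.47 m → moment R × 4.47 clockwise.
Στ = 0 ⇒ R × 4.47 = 1578 ⇒ R = 353 N.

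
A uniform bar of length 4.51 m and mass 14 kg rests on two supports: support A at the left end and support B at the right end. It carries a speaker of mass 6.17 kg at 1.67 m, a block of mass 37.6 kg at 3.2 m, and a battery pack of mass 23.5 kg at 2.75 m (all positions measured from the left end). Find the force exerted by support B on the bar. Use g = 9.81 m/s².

About support A:
Beam weight: 14 × 9.81 = 137.3 N down at 2.255 m → arm 2.255 m, τ = 137.3 × 2.255 = 309.6 N·m clockwise.
Speaker: 6.17 × 9.81 = 60.53 N down at 1.67 m → arm 1.67 m, τ = 60.53 × 1.67 = 101.1 N·m clockwise.
Block: 37.6 × 9.81 = 368.9 N down at 3.2 m → arm 3.2 m, τ = 368.9 × 3.2 = 1180 N·m clockwise.
Battery pack: 23.5 × 9.81 = 230.5 N down at 2.75 m → arm 2.75 m, τ = 230.5 × 2.75 = 633.9 N·m clockwise.
Net load moment about support A = 2225 N·m clockwise.
Reaction R at support B is upward at 4.51 m, arm 4.51 m → moment R × 4.51 counterclockwise.
Στ = 0 ⇒ R × 4.51 = 2225 ⇒ R = 493 N.

R_B ≈ 493 N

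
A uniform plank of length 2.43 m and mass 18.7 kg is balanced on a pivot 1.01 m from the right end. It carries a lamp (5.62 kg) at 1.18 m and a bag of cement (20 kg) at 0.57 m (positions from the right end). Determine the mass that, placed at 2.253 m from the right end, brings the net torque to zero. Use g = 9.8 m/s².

m ≈ 3.23 kg

About the pivot (at 1.01 m from the right end):
Beam weight: 18.7 × 9.8 = 183.3 N down at 1.215 m → arm 0.205 m, τ = 183.3 × 0.205 = 37.58 N·m counterclockwise.
Lamp: 5.62 × 9.8 = 55.08 N down at 1.18 m → arm 0.17 m, τ = 55.08 × 0.17 = 9.364 N·m counterclockwise.
Bag of cement: 20 × 9.8 = 196 N down at 0.57 m → arm 0.44 m, τ = 196 × 0.44 = 86.24 N·m clockwise.
Net moment of known loads = 39.3 N·m clockwise.
An unknown mass m at 2.253 m has arm 1.243 m; its moment is m·g·1.243 counterclockwise.
For rotational equilibrium, m × 9.8 × 1.243 = 39.3, so m = 39.3 / (9.8 × 1.243) = 3.23 kg.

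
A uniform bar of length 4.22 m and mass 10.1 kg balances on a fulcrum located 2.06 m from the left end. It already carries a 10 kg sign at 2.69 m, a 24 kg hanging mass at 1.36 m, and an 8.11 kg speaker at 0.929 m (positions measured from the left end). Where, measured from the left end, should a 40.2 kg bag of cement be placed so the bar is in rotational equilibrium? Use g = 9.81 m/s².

x ≈ 2.54 m from the left end

Taking torques about the fulcrum (at 2.06 m from the left end):
Beam weight: 10.1 × 9.81 = 99.08 N down at 2.11 m → arm 0.05 m, τ = 99.08 × 0.05 = 4.954 N·m clockwise.
Sign: 10 × 9.81 = 98.1 N down at 2.69 m → arm 0.63 m, τ = 98.1 × 0.63 = 61.8 N·m clockwise.
Hanging mass: 24 × 9.81 = 235.4 N down at 1.36 m → arm 0.7 m, τ = 235.4 × 0.7 = 164.8 N·m counterclockwise.
Speaker: 8.11 × 9.81 = 79.56 N down at 0.929 m → arm 1.131 m, τ = 79.56 × 1.131 = 89.98 N·m counterclockwise.
Net moment of existing loads = 188 N·m counterclockwise.
The bag of cement weighs 40.2 × 9.81 = 394.4 N and must supply an equal clockwise moment, so its lever arm about the fulcrum is 188 / 394.4 = 0.477 m.
That puts it at 2.06 + 0.477 = 2.54 m from the left end.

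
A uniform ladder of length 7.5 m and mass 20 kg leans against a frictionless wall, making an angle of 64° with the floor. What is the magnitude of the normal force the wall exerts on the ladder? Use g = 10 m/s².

N_wall ≈ 48.8 N

Take moments about the foot of the ladder.
Ladder weight 20×10 = 200 N acts at 3.75 m along the ladder; its horizontal arm is 3.75·cos64° = 1.644 m → τ = 328.8 N·m clockwise.
Wall normal N acts horizontally at the top; its moment arm is the height L sinθ = 7.5·sin64° = 6.741 m, counterclockwise.
Setting net torque to zero: N × 6.741 = 328.8 → N = 48.8 N.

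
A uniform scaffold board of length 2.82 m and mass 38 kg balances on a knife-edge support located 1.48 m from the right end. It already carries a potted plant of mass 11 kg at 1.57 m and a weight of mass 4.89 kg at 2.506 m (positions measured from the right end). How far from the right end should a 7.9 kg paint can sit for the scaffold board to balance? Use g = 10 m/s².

x ≈ 1.06 m from the right end

Taking torques about the knife-edge support (at 1.48 m from the right end):
Beam weight: 38 × 10 = 380 N down at 1.41 m → arm 0.07 m, τ = 380 × 0.07 = 26.6 N·m clockwise.
Potted plant: 11 × 10 = 110 N down at 1.57 m → arm 0.09 m, τ = 110 × 0.09 = 9.9 N·m counterclockwise.
Weight: 4.89 × 10 = 48.9 N down at 2.506 m → arm 1.026 m, τ = 48.9 × 1.026 = 50.17 N·m counterclockwise.
Net moment of existing loads = 33.47 N·m counterclockwise.
The paint can weighs 7.9 × 10 = 79 N and must supply an equal clockwise moment, so its lever arm about the knife-edge support is 33.47 / 79 = 0.424 m.
That puts it at 1.48 − 0.424 = 1.06 m from the right end.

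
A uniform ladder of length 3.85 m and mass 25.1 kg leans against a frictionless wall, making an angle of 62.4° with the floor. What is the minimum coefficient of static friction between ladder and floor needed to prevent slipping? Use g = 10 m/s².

Taking torques about the foot of the ladder:
Ladder weight 25.1×10 = 251 N acts at 1.925 m along the ladder; its horizontal arm is 1.925·cos62.4° = 0.8918 m → τ = 223.8 N·m clockwise.
Wall normal N acts horizontally at the top; its moment arm is the height L sinθ = 3.85·sin62.4° = 3.412 m, counterclockwise.
Balancing moments: N × 3.412 = 223.8, giving N = 65.59 N.
ΣFx = 0 ⇒ f = N_wall = 65.59 N. ΣFy = 0 ⇒ N_floor = 251 N.
μ_min = f / N_floor = 65.59 / 251 = 0.261.

μ_min ≈ 0.261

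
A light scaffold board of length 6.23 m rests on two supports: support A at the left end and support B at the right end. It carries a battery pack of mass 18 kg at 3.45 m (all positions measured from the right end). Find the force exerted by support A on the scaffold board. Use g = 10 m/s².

About support B:
Battery pack: 18 × 10 = 180 N down at 3.45 m → arm 3.45 m, τ = 180 × 3.45 = 621 N·m counterclockwise.
Net load moment about support B = 621 N·m counterclockwise.
Reaction R at support A is upward at 6.23 m, arm 6.23 m → moment R × 6.23 clockwise.
Στ = 0 ⇒ R × 6.23 = 621 ⇒ R = 99.7 N.

R_A ≈ 99.7 N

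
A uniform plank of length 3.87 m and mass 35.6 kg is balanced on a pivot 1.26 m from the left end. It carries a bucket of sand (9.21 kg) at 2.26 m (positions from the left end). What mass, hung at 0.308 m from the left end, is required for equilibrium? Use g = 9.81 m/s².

m ≈ 34.9 kg

Take moments about the pivot (at 1.26 m from the left end).
Beam weight: 35.6 × 9.81 = 349.2 N down at 1.935 m → arm 0.675 m, τ = 349.2 × 0.675 = 235.7 N·m clockwise.
Bucket of sand: 9.21 × 9.81 = 90.35 N down at 2.26 m → arm 1 m, τ = 90.35 × 1 = 90.35 N·m clockwise.
Net moment of known loads = 326 N·m clockwise.
An unknown mass m at 0.308 m has arm 0.952 m; its moment is m·g·0.952 counterclockwise.
Balancing moments: m × 9.81 × 0.952 = 326, giving m = 326 / (9.81 × 0.952) = 34.9 kg.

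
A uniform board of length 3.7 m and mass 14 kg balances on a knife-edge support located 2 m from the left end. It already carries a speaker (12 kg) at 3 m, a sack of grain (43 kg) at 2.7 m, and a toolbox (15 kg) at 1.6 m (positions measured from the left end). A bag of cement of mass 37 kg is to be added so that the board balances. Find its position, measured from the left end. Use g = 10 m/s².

x ≈ 1.08 m from the left end

Choose the knife-edge support (at 2 m from the left end) as the axis so the support reaction has zero arm there.
Beam weight: 14 × 10 = 140 N down at 1.85 m → arm 0.15 m, τ = 140 × 0.15 = 21 N·m counterclockwise.
Speaker: 12 × 10 = 120 N down at 3 m → arm 1 m, τ = 120 × 1 = 120 N·m clockwise.
Sack of grain: 43 × 10 = 430 N down at 2.7 m → arm 0.7 m, τ = 430 × 0.7 = 301 N·m clockwise.
Toolbox: 15 × 10 = 150 N down at 1.6 m → arm 0.4 m, τ = 150 × 0.4 = 60 N·m counterclockwise.
Net moment of existing loads = 340 N·m clockwise.
The bag of cement weighs 37 × 10 = 370 N and must supply an equal counterclockwise moment, so its lever arm about the knife-edge support is 340 / 370 = 0.919 m.
That puts it at 2 − 0.919 = 1.08 m from the left end.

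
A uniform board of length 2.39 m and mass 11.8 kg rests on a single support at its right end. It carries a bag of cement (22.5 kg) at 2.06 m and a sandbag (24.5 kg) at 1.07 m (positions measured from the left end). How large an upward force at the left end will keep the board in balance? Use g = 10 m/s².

F ≈ 225 N

Taking torques about the right end:
Beam weight: 11.8 × 10 = 118 N down at 1.195 m → arm 1.195 m, τ = 118 × 1.195 = 141 N·m counterclockwise.
Bag of cement: 22.5 × 10 = 225 N down at 2.06 m → arm 0.33 m, τ = 225 × 0.33 = 74.25 N·m counterclockwise.
Sandbag: 24.5 × 10 = 245 N down at 1.07 m → arm 1.32 m, τ = 245 × 1.32 = 323.4 N·m counterclockwise.
Net moment of the loads = 538.6 N·m counterclockwise.
The upward force F acts at the left end, arm 2.39 m, giving F × 2.39 clockwise.
Balancing moments: F × 2.39 = 538.6, giving F = 538.6 / 2.39 = 225 N.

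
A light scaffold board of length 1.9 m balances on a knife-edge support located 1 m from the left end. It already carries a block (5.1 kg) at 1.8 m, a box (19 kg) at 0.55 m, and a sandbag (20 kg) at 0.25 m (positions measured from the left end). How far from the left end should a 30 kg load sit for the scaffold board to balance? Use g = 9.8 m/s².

x ≈ 1.65 m from the left end

Take moments about the knife-edge support (at 1 m from the left end).
Block: 5.1 × 9.8 = 49.98 N down at 1.8 m → arm 0.8 m, τ = 49.98 × 0.8 = 39.98 N·m clockwise.
Box: 19 × 9.8 = 186.2 N down at 0.55 m → arm 0.45 m, τ = 186.2 × 0.45 = 83.79 N·m counterclockwise.
Sandbag: 20 × 9.8 = 196 N down at 0.25 m → arm 0.75 m, τ = 196 × 0.75 = 147 N·m counterclockwise.
Net moment of existing loads = 190.8 N·m counterclockwise.
The load weighs 30 × 9.8 = 294 N and must supply an equal clockwise moment, so its lever arm about the knife-edge support is 190.8 / 294 = 0.649 m.
That puts it at 1 + 0.649 = 1.65 m from the left end.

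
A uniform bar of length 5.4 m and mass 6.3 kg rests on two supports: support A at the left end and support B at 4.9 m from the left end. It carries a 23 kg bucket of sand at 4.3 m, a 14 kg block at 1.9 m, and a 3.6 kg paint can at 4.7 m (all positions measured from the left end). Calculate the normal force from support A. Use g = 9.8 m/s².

Taking torques about support B:
Beam weight: 6.3 × 9.8 = 61.74 N down at 2.7 m → arm 2.2 m, τ = 61.74 × 2.2 = 135.8 N·m counterclockwise.
Bucket of sand: 23 × 9.8 = 225.4 N down at 4.3 m → arm 0.6 m, τ = 225.4 × 0.6 = 135.2 N·m counterclockwise.
Block: 14 × 9.8 = 137.2 N down at 1.9 m → arm 3 m, τ = 137.2 × 3 = 411.6 N·m counterclockwise.
Paint can: 3.6 × 9.8 = 35.28 N down at 4.7 m → arm 0.2 m, τ = 35.28 × 0.2 = 7.056 N·m counterclockwise.
Net load moment about support B = 689.7 N·m counterclockwise.
Reaction R at support A is upward at 0 m, arm 4.9 m → moment R × 4.9 clockwise.
Balancing moments: R × 4.9 = 689.7, giving R = 141 N.

R_A ≈ 141 N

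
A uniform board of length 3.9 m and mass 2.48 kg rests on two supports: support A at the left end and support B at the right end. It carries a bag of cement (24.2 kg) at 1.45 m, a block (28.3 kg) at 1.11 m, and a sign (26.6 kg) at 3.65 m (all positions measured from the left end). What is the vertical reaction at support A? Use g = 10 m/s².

Choose support B as the axis so its reaction then has zero moment arm.
Beam weight: 2.48 × 10 = 24.8 N down at 1.95 m → arm 1.95 m, τ = 24.8 × 1.95 = 48.36 N·m counterclockwise.
Bag of cement: 24.2 × 10 = 242 N down at 1.45 m → arm 2.45 m, τ = 242 × 2.45 = 592.9 N·m counterclockwise.
Block: 28.3 × 10 = 283 N down at 1.11 m → arm 2.79 m, τ = 283 × 2.79 = 789.6 N·m counterclockwise.
Sign: 26.6 × 10 = 266 N down at 3.65 m → arm 0.25 m, τ = 266 × 0.25 = 66.5 N·m counterclockwise.
Net load moment about support B = 1497 N·m counterclockwise.
Reaction R at support A is upward at 0 m, arm 3.9 m → moment R × 3.9 clockwise.
Balancing moments: R × 3.9 = 1497, giving R = 384 N.

R_A ≈ 384 N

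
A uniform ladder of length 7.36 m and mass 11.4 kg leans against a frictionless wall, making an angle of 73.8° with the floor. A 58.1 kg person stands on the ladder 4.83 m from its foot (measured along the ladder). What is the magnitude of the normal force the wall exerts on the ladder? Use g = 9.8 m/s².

Choose the foot of the ladder as the axis so the floor normal and friction both act there and drop out.
Ladder weight 11.4×9.8 = 111.7 N acts at 3.68 m along the ladder; its horizontal arm is 3.68·cos73.8° = 1.027 m → τ = 114.7 N·m clockwise.
Person: 58.1×9.8 = 569.4 N at 4.83 m → arm 1.348 m → τ = 767.6 N·m clockwise.
Wall normal N acts horizontally at the top; its moment arm is the height L sinθ = 7.36·sin73.8° = 7.068 m, counterclockwise.
Στ = 0 ⇒ N × 7.068 = 882.3 ⇒ N = 125 N.

N_wall ≈ 125 N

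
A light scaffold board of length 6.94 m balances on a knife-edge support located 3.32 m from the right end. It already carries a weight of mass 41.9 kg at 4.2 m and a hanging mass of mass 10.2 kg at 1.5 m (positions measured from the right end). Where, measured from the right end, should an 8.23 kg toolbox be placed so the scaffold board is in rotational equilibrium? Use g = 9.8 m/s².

x ≈ 1.1 m from the right end

Choose the knife-edge support (at 3.32 m from the right end) as the axis so the support reaction has zero arm there.
Weight: 41.9 × 9.8 = 410.6 N down at 4.2 m → arm 0.88 m, τ = 410.6 × 0.88 = 361.3 N·m counterclockwise.
Hanging mass: 10.2 × 9.8 = 99.96 N down at 1.5 m → arm 1.82 m, τ = 99.96 × 1.82 = 181.9 N·m clockwise.
Net moment of existing loads = 179.4 N·m counterclockwise.
The toolbox weighs 8.23 × 9.8 = 80.65 N and must supply an equal clockwise moment, so its lever arm about the knife-edge support is 179.4 / 80.65 = 2.22 m.
That puts it at 3.32 − 2.22 = 1.1 m from the right end.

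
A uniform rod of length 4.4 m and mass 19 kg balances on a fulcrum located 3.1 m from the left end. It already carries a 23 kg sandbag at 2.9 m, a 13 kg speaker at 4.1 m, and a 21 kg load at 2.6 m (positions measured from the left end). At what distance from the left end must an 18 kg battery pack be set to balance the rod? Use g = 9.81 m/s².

Take moments about the fulcrum (at 3.1 m from the left end).
Beam weight: 19 × 9.81 = 186.4 N down at 2.2 m → arm 0.9 m, τ = 186.4 × 0.9 = 167.8 N·m counterclockwise.
Sandbag: 23 × 9.81 = 225.6 N down at 2.9 m → arm 0.2 m, τ = 225.6 × 0.2 = 45.12 N·m counterclockwise.
Speaker: 13 × 9.81 = 127.5 N down at 4.1 m → arm 1 m, τ = 127.5 × 1 = 127.5 N·m clockwise.
Load: 21 × 9.81 = 206 N down at 2.6 m → arm 0.5 m, τ = 206 × 0.5 = 103 N·m counterclockwise.
Net moment of existing loads = 188.4 N·m counterclockwise.
The battery pack weighs 18 × 9.81 = 176.6 N and must supply an equal clockwise moment, so its lever arm about the fulcrum is 188.4 / 176.6 = 1.07 m.
That puts it at 3.1 + 1.07 = 4.17 m from the left end.

x ≈ 4.17 m from the left end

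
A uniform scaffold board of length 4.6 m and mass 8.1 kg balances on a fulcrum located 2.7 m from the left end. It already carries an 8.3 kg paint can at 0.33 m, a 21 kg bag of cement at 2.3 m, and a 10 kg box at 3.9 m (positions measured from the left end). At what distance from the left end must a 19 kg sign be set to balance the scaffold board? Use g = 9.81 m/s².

Choose the fulcrum (at 2.7 m from the left end) as the axis so the support reaction has zero arm there.
Beam weight: 8.1 × 9.81 = 79.46 N down at 2.3 m → arm 0.4 m, τ = 79.46 × 0.4 = 31.78 N·m counterclockwise.
Paint can: 8.3 × 9.81 = 81.42 N down at 0.33 m → arm 2.37 m, τ = 81.42 × 2.37 = 193 N·m counterclockwise.
Bag of cement: 21 × 9.81 = 206 N down at 2.3 m → arm 0.4 m, τ = 206 × 0.4 = 82.4 N·m counterclockwise.
Box: 10 × 9.81 = 98.1 N down at 3.9 m → arm 1.2 m, τ = 98.1 × 1.2 = 117.7 N·m clockwise.
Net moment of existing loads = 189.5 N·m counterclockwise.
The sign weighs 19 × 9.81 = 186.4 N and must supply an equal clockwise moment, so its lever arm about the fulcrum is 189.5 / 186.4 = 1.02 m.
That puts it at 2.7 + 1.02 = 3.72 m from the left end.

x ≈ 3.72 m from the left end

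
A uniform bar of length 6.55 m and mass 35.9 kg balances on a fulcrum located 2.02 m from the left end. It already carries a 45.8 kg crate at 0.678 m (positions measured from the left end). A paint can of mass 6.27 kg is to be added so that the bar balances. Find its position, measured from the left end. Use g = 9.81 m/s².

x ≈ 4.64 m from the left end

Taking torques about the fulcrum (at 2.02 m from the left end):
Beam weight: 35.9 × 9.81 = 352.2 N down at 3.275 m → arm 1.255 m, τ = 352.2 × 1.255 = 442 N·m clockwise.
Crate: 45.8 × 9.81 = 449.3 N down at 0.678 m → arm 1.342 m, τ = 449.3 × 1.342 = 603 N·m counterclockwise.
Net moment of existing loads = 161 N·m counterclockwise.
The paint can weighs 6.27 × 9.81 = 61.51 N and must supply an equal clockwise moment, so its lever arm about the fulcrum is 161 / 61.51 = 2.62 m.
That puts it at 2.02 + 2.62 = 4.64 m from the left end.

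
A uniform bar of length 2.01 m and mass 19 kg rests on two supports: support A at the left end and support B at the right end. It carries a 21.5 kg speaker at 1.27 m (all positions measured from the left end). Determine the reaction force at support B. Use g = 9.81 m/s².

Take moments about support A.
Beam weight: 19 × 9.81 = 186.4 N down at 1.005 m → arm 1.005 m, τ = 186.4 × 1.005 = 187.3 N·m clockwise.
Speaker: 21.5 × 9.81 = 210.9 N down at 1.27 m → arm 1.27 m, τ = 210.9 × 1.27 = 267.8 N·m clockwise.
Net load moment about support A = 455.1 N·m clockwise.
Reaction R at support B is upward at 2.01 m, arm 2.01 m → moment R × 2.01 counterclockwise.
Balancing moments: R × 2.01 = 455.1, giving R = 226 N.

R_B ≈ 226 N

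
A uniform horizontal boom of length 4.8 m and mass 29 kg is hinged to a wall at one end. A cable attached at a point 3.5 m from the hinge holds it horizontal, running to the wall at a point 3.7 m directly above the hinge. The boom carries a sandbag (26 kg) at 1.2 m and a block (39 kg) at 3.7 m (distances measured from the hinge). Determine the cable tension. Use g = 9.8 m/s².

Choose the hinge as the axis so the unknown hinge reaction has zero arm there.
Beam weight: 29 × 9.8 = 284.2 N down at 2.4 m → arm 2.4 m, τ = 284.2 × 2.4 = 682.1 N·m clockwise.
Sandbag: 26 × 9.8 = 254.8 N down at 1.2 m → arm 1.2 m, τ = 254.8 × 1.2 = 305.8 N·m clockwise.
Block: 39 × 9.8 = 382.2 N down at 3.7 m → arm 3.7 m, τ = 382.2 × 3.7 = 1414 N·m clockwise.
Total clockwise load moment = 2402 N·m.
The cable tension T acts at 3.5 m; only its component perpendicular to the boom, T sinθ, produces torque. sinθ = h/√(h²+d²) = 3.7/√(3.7²+3.5²) = 0.7265.
Setting net torque to zero: T × 3.5 × 0.7265 = 2402 → T = 2402 / 2.543 = 945 N.

T ≈ 945 N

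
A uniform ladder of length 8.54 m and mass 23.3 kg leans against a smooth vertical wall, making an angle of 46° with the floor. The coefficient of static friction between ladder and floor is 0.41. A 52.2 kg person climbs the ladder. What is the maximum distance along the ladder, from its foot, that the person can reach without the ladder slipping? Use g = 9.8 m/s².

d ≈ 3.34 m

Take moments about the foot of the ladder.
Ladder weight 23.3×9.8 = 228.3 N acts at 4.27 m along the ladder; its horizontal arm is 4.27·cos46° = 2.966 m → τ = 677.1 N·m clockwise.
Person weight 52.2×9.8 = 511.6 N at distance d → arm d·cos46° → τ = 511.6·d·0.6947 clockwise.
Wall normal N at the top has arm L sinθ = 6.143 m counterclockwise, so Στ = 0 gives N·6.143 = 677.1 + 355.4·d.
ΣFy = 0 ⇒ N_floor = 739.9 N, so the maximum friction is μ_s·N_floor = 0.41×739.9 = 303.4 N. ΣFx = 0 ⇒ N_wall = f, so at the slipping point N = 303.4 N.
Substituting: 303.4×6.143 = 677.1 + 355.4·d ⇒ d = (1864 − 677.1) / 355.4 = 3.34 m.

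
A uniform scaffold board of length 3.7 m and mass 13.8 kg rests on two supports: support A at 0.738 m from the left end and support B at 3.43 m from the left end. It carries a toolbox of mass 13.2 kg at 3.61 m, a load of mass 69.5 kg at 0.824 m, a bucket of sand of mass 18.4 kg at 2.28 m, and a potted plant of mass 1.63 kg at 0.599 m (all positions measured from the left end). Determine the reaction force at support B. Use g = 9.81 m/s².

Choose support A as the axis so its reaction then has zero moment arm.
Beam weight: 13.8 × 9.81 = 135.4 N down at 1.85 m → arm 1.112 m, τ = 135.4 × 1.112 = 150.6 N·m clockwise.
Toolbox: 13.2 × 9.81 = 129.5 N down at 3.61 m → arm 2.872 m, τ = 129.5 × 2.872 = 371.9 N·m clockwise.
Load: 69.5 × 9.81 = 681.8 N down at 0.824 m → arm 0.086 m, τ = 681.8 × 0.086 = 58.63 N·m clockwise.
Bucket of sand: 18.4 × 9.81 = 180.5 N down at 2.28 m → arm 1.542 m, τ = 180.5 × 1.542 = 278.3 N·m clockwise.
Potted plant: 1.63 × 9.81 = 15.99 N down at 0.599 m → arm 0.139 m, τ = 15.99 × 0.139 = 2.223 N·m counterclockwise.
Net load moment about support A = 857.2 N·m clockwise.
Reaction R at support B is upward at 3.43 m, arm 2.692 m → moment R × 2.692 counterclockwise.
Balancing moments: R × 2.692 = 857.2, giving R = 318 N.

R_B ≈ 318 N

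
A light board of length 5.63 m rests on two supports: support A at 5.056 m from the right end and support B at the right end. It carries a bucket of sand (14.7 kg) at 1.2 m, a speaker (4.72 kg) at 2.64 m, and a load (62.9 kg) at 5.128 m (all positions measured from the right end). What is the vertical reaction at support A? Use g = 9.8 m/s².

R_A ≈ 684 N

About support B:
Bucket of sand: 14.7 × 9.8 = 144.1 N down at 1.2 m → arm 1.2 m, τ = 144.1 × 1.2 = 172.9 N·m counterclockwise.
Speaker: 4.72 × 9.8 = 46.26 N down at 2.64 m → arm 2.64 m, τ = 46.26 × 2.64 = 122.1 N·m counterclockwise.
Load: 62.9 × 9.8 = 616.4 N down at 5.128 m → arm 5.128 m, τ = 616.4 × 5.128 = 3161 N·m counterclockwise.
Net load moment about support B = 3456 N·m counterclockwise.
Reaction R at support A is upward at 5.056 m, arm 5.056 m → moment R × 5.056 clockwise.
Balancing moments: R × 5.056 = 3456, giving R = 684 N.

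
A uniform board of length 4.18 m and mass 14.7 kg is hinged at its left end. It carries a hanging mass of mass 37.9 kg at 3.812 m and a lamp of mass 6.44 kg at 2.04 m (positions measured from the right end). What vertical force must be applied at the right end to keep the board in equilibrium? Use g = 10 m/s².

F ≈ 140 N

Choose the left end as the axis so the unknown pivot reaction has zero arm there.
Beam weight: 14.7 × 10 = 147 N down at 2.09 m → arm 2.09 m, τ = 147 × 2.09 = 307.2 N·m clockwise.
Hanging mass: 37.9 × 10 = 379 N down at 3.812 m → arm 0.368 m, τ = 379 × 0.368 = 139.5 N·m clockwise.
Lamp: 6.44 × 10 = 64.4 N down at 2.04 m → arm 2.14 m, τ = 64.4 × 2.14 = 137.8 N·m clockwise.
Net moment of the loads = 584.5 N·m clockwise.
The upward force F acts at the right end, arm 4.18 m, giving F × 4.18 counterclockwise.
For rotational equilibrium, F × 4.18 = 584.5, so F = 584.5 / 4.18 = 140 N.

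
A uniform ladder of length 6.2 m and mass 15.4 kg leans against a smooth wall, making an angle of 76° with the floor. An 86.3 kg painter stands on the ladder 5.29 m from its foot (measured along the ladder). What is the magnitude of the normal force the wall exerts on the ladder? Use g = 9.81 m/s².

N_wall ≈ 199 N

About the foot of the ladder:
Ladder weight 15.4×9.81 = 151.1 N acts at 3.1 m along the ladder; its horizontal arm is 3.1·cos76° = 0.75 m → τ = 113.3 N·m clockwise.
Painter: 86.3×9.81 = 846.6 N at 5.29 m → arm 1.28 m → τ = 1084 N·m clockwise.
Wall normal N acts horizontally at the top; its moment arm is the height L sinθ = 6.2·sin76° = 6.016 m, counterclockwise.
For rotational equilibrium, N × 6.016 = 1197, so N = 199 N.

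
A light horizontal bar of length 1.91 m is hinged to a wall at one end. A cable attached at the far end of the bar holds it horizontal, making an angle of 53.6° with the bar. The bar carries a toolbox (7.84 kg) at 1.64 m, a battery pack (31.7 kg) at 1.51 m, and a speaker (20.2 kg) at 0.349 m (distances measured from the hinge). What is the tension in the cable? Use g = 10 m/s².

T ≈ 441 N

Taking torques about the hinge:
Toolbox: 7.84 × 10 = 78.4 N down at 1.64 m → arm 1.64 m, τ = 78.4 × 1.64 = 128.6 N·m clockwise.
Battery pack: 31.7 × 10 = 317 N down at 1.51 m → arm 1.51 m, τ = 317 × 1.51 = 478.7 N·m clockwise.
Speaker: 20.2 × 10 = 202 N down at 0.349 m → arm 0.349 m, τ = 202 × 0.349 = 70.5 N·m clockwise.
Total clockwise load moment = 677.8 N·m.
The cable tension T acts at 1.91 m; only its component perpendicular to the bar, T sinθ, produces torque. sin 53.6° = 0.8049.
Στ = 0 ⇒ T × 1.91 × 0.8049 = 677.8 ⇒ T = 677.8 / 1.537 = 441 N.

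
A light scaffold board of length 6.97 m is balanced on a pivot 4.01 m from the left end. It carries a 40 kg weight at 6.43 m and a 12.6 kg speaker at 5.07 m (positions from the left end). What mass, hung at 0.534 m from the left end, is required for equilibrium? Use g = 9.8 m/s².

m ≈ 31.7 kg

About the pivot (at 4.01 m from the left end):
Weight: 40 × 9.8 = 392 N down at 6.43 m → arm 2.42 m, τ = 392 × 2.42 = 948.6 N·m clockwise.
Speaker: 12.6 × 9.8 = 123.5 N down at 5.07 m → arm 1.06 m, τ = 123.5 × 1.06 = 130.9 N·m clockwise.
Net moment of known loads = 1080 N·m clockwise.
An unknown mass m at 0.534 m has arm 3.476 m; its moment is m·g·3.476 counterclockwise.
Στ = 0 ⇒ m × 9.8 × 3.476 = 1080 ⇒ m = 1080 / (9.8 × 3.476) = 31.7 kg.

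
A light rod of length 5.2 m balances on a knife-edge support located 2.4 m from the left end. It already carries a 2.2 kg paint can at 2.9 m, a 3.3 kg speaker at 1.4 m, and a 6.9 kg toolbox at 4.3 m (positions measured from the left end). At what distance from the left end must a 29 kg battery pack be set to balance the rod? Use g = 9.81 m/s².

x ≈ 2.02 m from the left end

Sum moments about the knife-edge support (at 2.4 m from the left end) (the support reaction has zero arm there).
Paint can: 2.2 × 9.81 = 21.58 N down at 2.9 m → arm 0.5 m, τ = 21.58 × 0.5 = 10.79 N·m clockwise.
Speaker: 3.3 × 9.81 = 32.37 N down at 1.4 m → arm 1 m, τ = 32.37 × 1 = 32.37 N·m counterclockwise.
Toolbox: 6.9 × 9.81 = 67.69 N down at 4.3 m → arm 1.9 m, τ = 67.69 × 1.9 = 128.6 N·m clockwise.
Net moment of existing loads = 107 N·m clockwise.
The battery pack weighs 29 × 9.81 = 284.5 N and must supply an equal counterclockwise moment, so its lever arm about the knife-edge support is 107 / 284.5 = 0.376 m.
That puts it at 2.4 − 0.376 = 2.02 m from the left end.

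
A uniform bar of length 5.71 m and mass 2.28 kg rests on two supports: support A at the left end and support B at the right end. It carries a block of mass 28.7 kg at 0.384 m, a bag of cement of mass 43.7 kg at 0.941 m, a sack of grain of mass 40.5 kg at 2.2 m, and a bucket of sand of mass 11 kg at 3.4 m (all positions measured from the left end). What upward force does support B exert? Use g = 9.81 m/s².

Choose support A as the axis so its reaction then has zero moment arm.
Beam weight: 2.28 × 9.81 = 22.37 N down at 2.855 m → arm 2.855 m, τ = 22.37 × 2.855 = 63.87 N·m clockwise.
Block: 28.7 × 9.81 = 281.5 N down at 0.384 m → arm 0.384 m, τ = 281.5 × 0.384 = 108.1 N·m clockwise.
Bag of cement: 43.7 × 9.81 = 428.7 N down at 0.941 m → arm 0.941 m, τ = 428.7 × 0.941 = 403.4 N·m clockwise.
Sack of grain: 40.5 × 9.81 = 397.3 N down at 2.2 m → arm 2.2 m, τ = 397.3 × 2.2 = 874.1 N·m clockwise.
Bucket of sand: 11 × 9.81 = 107.9 N down at 3.4 m → arm 3.4 m, τ = 107.9 × 3.4 = 366.9 N·m clockwise.
Net load moment about support A = 1816 N·m clockwise.
Reaction R at support B is upward at 5.71 m, arm 5.71 m → moment R × 5.71 counterclockwise.
For rotational equilibrium, R × 5.71 = 1816, so R = 318 N.

R_B ≈ 318 N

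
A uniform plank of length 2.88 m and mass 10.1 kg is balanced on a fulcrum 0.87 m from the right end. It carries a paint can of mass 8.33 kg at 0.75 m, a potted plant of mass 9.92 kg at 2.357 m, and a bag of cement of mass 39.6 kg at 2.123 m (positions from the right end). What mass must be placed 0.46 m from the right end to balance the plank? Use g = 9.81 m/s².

m ≈ 169 kg

Sum moments about the fulcrum (at 0.87 m from the right end) (the support reaction has zero arm there).
Beam weight: 10.1 × 9.81 = 99.08 N down at 1.44 m → arm 0.57 m, τ = 99.08 × 0.57 = 56.48 N·m counterclockwise.
Paint can: 8.33 × 9.81 = 81.72 N down at 0.75 m → arm 0.12 m, τ = 81.72 × 0.12 = 9.806 N·m clockwise.
Potted plant: 9.92 × 9.81 = 97.32 N down at 2.357 m → arm 1.487 m, τ = 97.32 × 1.487 = 144.7 N·m counterclockwise.
Bag of cement: 39.6 × 9.81 = 388.5 N down at 2.123 m → arm 1.253 m, τ = 388.5 × 1.253 = 486.8 N·m counterclockwise.
Net moment of known loads = 678.2 N·m counterclockwise.
An unknown mass m at 0.46 m has arm 0.41 m; its moment is m·g·0.41 clockwise.
Setting net torque to zero: m × 9.81 × 0.41 = 678.2 → m = 678.2 / (9.81 × 0.41) = 169 kg.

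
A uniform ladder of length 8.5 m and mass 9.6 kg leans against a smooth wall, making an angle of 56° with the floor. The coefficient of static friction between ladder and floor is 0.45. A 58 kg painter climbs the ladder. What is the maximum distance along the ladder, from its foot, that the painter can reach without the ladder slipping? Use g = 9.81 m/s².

About the foot of the ladder:
Ladder weight 9.6×9.81 = 94.18 N acts at 4.25 m along the ladder; its horizontal arm is 4.25·cos56° = 2.377 m → τ = 223.9 N·m clockwise.
Painter weight 58×9.81 = 569 N at distance d → arm d·cos56° → τ = 569·d·0.5592 clockwise.
Wall normal N at the top has arm L sinθ = 7.047 m counterclockwise, so Στ = 0 gives N·7.047 = 223.9 + 318.2·d.
ΣFy = 0 ⇒ N_floor = 663.2 N, so the maximum friction is μ_s·N_floor = 0.45×663.2 = 298.4 N. ΣFx = 0 ⇒ N_wall = f, so at the slipping point N = 298.4 N.
Substituting: 298.4×7.047 = 223.9 + 318.2·d ⇒ d = (2103 − 223.9) / 318.2 = 5.91 m.

d ≈ 5.91 m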